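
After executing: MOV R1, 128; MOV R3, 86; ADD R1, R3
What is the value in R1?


Register state trace:
  MOV R1, 128  → R1 = 128
  MOV R3, 86  → R3 = 86
  ADD R1, R3  → R1 = 128 + 86 = 214
Final: R1 = 214

214


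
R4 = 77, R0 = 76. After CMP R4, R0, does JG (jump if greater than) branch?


Trace:
  R4 = 77, R0 = 76
  CMP R4, R0  → compares 77 vs 76
  JG checks: is 77 greater than 76?
  77 > 76, so condition is true
Branch taken: Yes

Yes


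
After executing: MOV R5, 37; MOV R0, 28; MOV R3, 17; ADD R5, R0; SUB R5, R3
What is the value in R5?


Register state trace:
  MOV R5, 37  → R5 = 37
  MOV R0, 28  → R0 = 28
  MOV R3, 17  → R3 = 17
  ADD R5, R0  → R5 = 37 + 28 = 65
  SUB R5, R3  → R5 = 65 - 17 = 48
Final: R5 = 48

48


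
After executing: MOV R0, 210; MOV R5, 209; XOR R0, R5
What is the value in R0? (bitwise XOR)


Register state trace:
  MOV R0, 210  → R0 = 210 (0b11010010)
  MOV R5, 209  → R5 = 209 (0b11010001)
  XOR R0, R5  → R0 = 210 XOR 209 = 3 (0b00000011)
Final: R0 = 3

3


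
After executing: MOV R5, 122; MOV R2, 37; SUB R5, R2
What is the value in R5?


Register state trace:
  MOV R5, 122  → R5 = 122
  MOV R2, 37  → R2 = 37
  SUB R5, R2  → R5 = 122 - 37 = 85
Final: R5 = 85

85


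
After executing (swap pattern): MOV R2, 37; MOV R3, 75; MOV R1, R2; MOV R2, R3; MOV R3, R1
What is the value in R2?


Register state trace (swap pattern):
  MOV R2, 37  → R2 = 37
  MOV R3, 75  → R3 = 75
  MOV R1, R2  → R1 = 37  (save R2)
  MOV R2, R3  → R2 = 75  (R2 gets R3's value)
  MOV R3, R1  → R3 = 37  (R3 gets saved value)
Final: R2 = 75

75


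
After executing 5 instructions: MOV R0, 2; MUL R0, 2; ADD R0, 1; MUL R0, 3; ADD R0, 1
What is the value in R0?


Register state trace:
  MOV R0, 2  → R0 = 2
  MUL R0, 2  → R0 = 2 * 2 = 4
  ADD R0, 1  → R0 = 4 + 1 = 5
  MUL R0, 3  → R0 = 5 * 3 = 15
  ADD R0, 1  → R0 = 15 + 1 = 16
Final: R0 = 16

16


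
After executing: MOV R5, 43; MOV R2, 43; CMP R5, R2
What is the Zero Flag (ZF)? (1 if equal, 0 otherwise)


Register state trace:
  MOV R5, 43  → R5 = 43
  MOV R2, 43  → R2 = 43
  CMP R5, R2  → computes 43 - 43 = 0
  Result is zero, so values are equal
ZF = 1

1


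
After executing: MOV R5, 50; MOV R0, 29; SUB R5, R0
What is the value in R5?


Register state trace:
  MOV R5, 50  → R5 = 50
  MOV R0, 29  → R0 = 29
  SUB R5, R0  → R5 = 50 - 29 = 21
Final: R5 = 21

21


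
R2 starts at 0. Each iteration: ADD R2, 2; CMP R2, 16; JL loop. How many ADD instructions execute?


Loop trace (R2 starts at 0, target 16, step 2):
  ADD #1: R2 = 0 + 2 = 2  → 2 < 16, loop
  ADD #2: R2 = 2 + 2 = 4  → 4 < 16, loop
  ADD #3: R2 = 4 + 2 = 6  → 6 < 16, loop
  ADD #4: R2 = 6 + 2 = 8  → 8 < 16, loop
  ADD #5: R2 = 8 + 2 = 10  → 10 < 16, loop
  ADD #6: R2 = 10 + 2 = 12  → 12 < 16, loop
  ADD #7: R2 = 12 + 2 = 14  → 14 < 16, loop
  ADD #8: R2 = 14 + 2 = 16  → 16 >= 16, exit
Total ADD instructions: 8

8


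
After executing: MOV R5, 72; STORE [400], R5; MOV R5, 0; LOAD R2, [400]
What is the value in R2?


Register and memory trace:
  MOV R5, 72  → R5 = 72
  STORE [400], R5  → mem[400] = 72
  MOV R5, 0  → R5 = 0
  LOAD R2, [400]  → R2 = mem[400] = 72
Final: R2 = 72

72


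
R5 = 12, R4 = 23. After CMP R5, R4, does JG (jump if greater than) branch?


Trace:
  R5 = 12, R4 = 23
  CMP R5, R4  → compares 12 vs 23
  JG checks: is 12 greater than 23?
  12 < 23, so condition is false
Branch taken: No

No


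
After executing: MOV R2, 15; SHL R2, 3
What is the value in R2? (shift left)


Register state trace:
  MOV R2, 15  → R2 = 15
  SHL R2, 3  → R2 = 15 << 3 = 15 * 2^3 = 120
Final: R2 = 120

120


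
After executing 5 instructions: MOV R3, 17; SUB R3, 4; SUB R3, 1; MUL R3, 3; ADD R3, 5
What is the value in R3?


Register state trace:
  MOV R3, 17  → R3 = 17
  SUB R3, 4  → R3 = 17 - 4 = 13
  SUB R3, 1  → R3 = 13 - 1 = 12
  MUL R3, 3  → R3 = 12 * 3 = 36
  ADD R3, 5  → R3 = 36 + 5 = 41
Final: R3 = 41

41


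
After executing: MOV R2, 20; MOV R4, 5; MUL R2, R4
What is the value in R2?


Register state trace:
  MOV R2, 20  → R2 = 20
  MOV R4, 5  → R4 = 5
  MUL R2, R4  → R2 = 20 * 5 = 100
Final: R2 = 100

100


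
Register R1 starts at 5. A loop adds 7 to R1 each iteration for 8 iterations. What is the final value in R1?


Starting value: R1 = 5
  Iter 1: R1 = 5 + 7 = 12
  Iter 2: R1 = 12 + 7 = 19
  Iter 3: R1 = 19 + 7 = 26
  Iter 4: R1 = 26 + 7 = 33
  Iter 5: R1 = 33 + 7 = 40
  Iter 6: R1 = 40 + 7 = 47
  Iter 7: R1 = 47 + 7 = 54
  Iter 8: R1 = 54 + 7 = 61
Final: R1 = 61

61


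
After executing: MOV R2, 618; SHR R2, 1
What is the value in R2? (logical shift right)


Register state trace:
  MOV R2, 618  → R2 = 618
  SHR R2, 1  → R2 = 618 >> 1 = 618 // 2^1 = 309
Final: R2 = 309

309


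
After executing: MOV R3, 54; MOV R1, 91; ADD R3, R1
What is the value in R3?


Register state trace:
  MOV R3, 54  → R3 = 54
  MOV R1, 91  → R1 = 91
  ADD R3, R1  → R3 = 54 + 91 = 145
Final: R3 = 145

145


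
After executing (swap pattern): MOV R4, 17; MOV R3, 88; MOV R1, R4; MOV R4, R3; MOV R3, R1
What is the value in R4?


Register state trace (swap pattern):
  MOV R4, 17  → R4 = 17
  MOV R3, 88  → R3 = 88
  MOV R1, R4  → R1 = 17  (save R4)
  MOV R4, R3  → R4 = 88  (R4 gets R3's value)
  MOV R3, R1  → R3 = 17  (R3 gets saved value)
Final: R4 = 88

88


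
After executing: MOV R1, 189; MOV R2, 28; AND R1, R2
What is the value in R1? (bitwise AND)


Register state trace:
  MOV R1, 189  → R1 = 189 (0b10111101)
  MOV R2, 28  → R2 = 28 (0b00011100)
  AND R1, R2  → R1 = 189 AND 28 = 28 (0b00011100)
Final: R1 = 28

28


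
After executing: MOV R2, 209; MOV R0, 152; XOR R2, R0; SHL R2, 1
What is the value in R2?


Register state trace:
  MOV R2, 209  → R2 = 209 (0b11010001)
  MOV R0, 152  → R0 = 152 (0b10011000)
  XOR R2, R0  → R2 = 209 XOR 152 = 73 (0b01001001)
  SHL R2, 1  → R2 = 73 << 1 = 146
Final: R2 = 146

146


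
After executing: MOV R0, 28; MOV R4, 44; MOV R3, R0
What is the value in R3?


Register state trace:
  MOV R0, 28  → R0 = 28
  MOV R4, 44  → R4 = 44
  MOV R3, R0  → R3 = 28
Final: R3 = 28

28


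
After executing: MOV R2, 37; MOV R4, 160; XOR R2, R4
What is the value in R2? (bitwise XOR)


Register state trace:
  MOV R2, 37  → R2 = 37 (0b00100101)
  MOV R4, 160  → R4 = 160 (0b10100000)
  XOR R2, R4  → R2 = 37 XOR 160 = 133 (0b10000101)
Final: R2 = 133

133


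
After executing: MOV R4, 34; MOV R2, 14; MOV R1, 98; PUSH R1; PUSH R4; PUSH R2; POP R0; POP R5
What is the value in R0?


Stack trace (top is rightmost):
  MOV R4, 34  → R4 = 34
  MOV R2, 14  → R2 = 14
  MOV R1, 98  → R1 = 98
  PUSH R1  → stack: [98]
  PUSH R4  → stack: [98, 34]
  PUSH R2  → stack: [98, 34, 14]
  POP R0  → R0 = 14, stack: [98, 34]
  POP R5  → R5 = 34, stack: [98]
Final: R0 = 14

14


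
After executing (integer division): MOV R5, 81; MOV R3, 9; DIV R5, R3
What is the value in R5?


Register state trace:
  MOV R5, 81  → R5 = 81
  MOV R3, 9  → R3 = 9
  DIV R5, R3  → R5 = 81 // 9 = 9
Final: R5 = 9

9


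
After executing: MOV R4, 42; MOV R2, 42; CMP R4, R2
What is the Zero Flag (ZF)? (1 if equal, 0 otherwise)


Register state trace:
  MOV R4, 42  → R4 = 42
  MOV R2, 42  → R2 = 42
  CMP R4, R2  → computes 42 - 42 = 0
  Result is zero, so values are equal
ZF = 1

1


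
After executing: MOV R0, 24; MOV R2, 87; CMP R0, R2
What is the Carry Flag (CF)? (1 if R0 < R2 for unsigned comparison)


Register state trace:
  MOV R0, 24  → R0 = 24
  MOV R2, 87  → R2 = 87
  CMP R0, R2  → unsigned 24 - 87: borrow occurs
  24 < 87, so CF = 1
CF = 1

1


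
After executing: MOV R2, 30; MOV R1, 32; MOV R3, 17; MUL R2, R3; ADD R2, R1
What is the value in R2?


Register state trace:
  MOV R2, 30  → R2 = 30
  MOV R1, 32  → R1 = 32
  MOV R3, 17  → R3 = 17
  MUL R2, R3  → R2 = 30 * 17 = 510
  ADD R2, R1  → R2 = 510 + 32 = 542
Final: R2 = 542

542


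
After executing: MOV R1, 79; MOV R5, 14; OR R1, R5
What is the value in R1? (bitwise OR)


Register state trace:
  MOV R1, 79  → R1 = 79 (0b01001111)
  MOV R5, 14  → R5 = 14 (0b00001110)
  OR R1, R5   → R1 = 79 OR 14 = 79 (0b01001111)
Final: R1 = 79

79


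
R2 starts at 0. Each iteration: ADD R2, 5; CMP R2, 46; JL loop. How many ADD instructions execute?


Loop trace (R2 starts at 0, target 46, step 5):
  ADD #1: R2 = 0 + 5 = 5  → 5 < 46, loop
  ADD #2: R2 = 5 + 5 = 10  → 10 < 46, loop
  ADD #3: R2 = 10 + 5 = 15  → 15 < 46, loop
  ADD #4: R2 = 15 + 5 = 20  → 20 < 46, loop
  ADD #5: R2 = 20 + 5 = 25  → 25 < 46, loop
  ADD #6: R2 = 25 + 5 = 30  → 30 < 46, loop
  ADD #7: R2 = 30 + 5 = 35  → 35 < 46, loop
  ADD #8: R2 = 35 + 5 = 40  → 40 < 46, loop
  ADD #9: R2 = 40 + 5 = 45  → 45 < 46, loop
  ADD #10: R2 = 45 + 5 = 50  → 50 >= 46, exit
Total ADD instructions: 10

10


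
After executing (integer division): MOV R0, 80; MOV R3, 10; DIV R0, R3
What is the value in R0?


Register state trace:
  MOV R0, 80  → R0 = 80
  MOV R3, 10  → R3 = 10
  DIV R0, R3  → R0 = 80 // 10 = 8
Final: R0 = 8

8


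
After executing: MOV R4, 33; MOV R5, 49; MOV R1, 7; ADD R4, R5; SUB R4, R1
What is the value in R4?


Register state trace:
  MOV R4, 33  → R4 = 33
  MOV R5, 49  → R5 = 49
  MOV R1, 7  → R1 = 7
  ADD R4, R5  → R4 = 33 + 49 = 82
  SUB R4, R1  → R4 = 82 - 7 = 75
Final: R4 = 75

75


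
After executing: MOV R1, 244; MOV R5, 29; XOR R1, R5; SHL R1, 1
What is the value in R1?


Register state trace:
  MOV R1, 244  → R1 = 244 (0b11110100)
  MOV R5, 29  → R5 = 29 (0b00011101)
  XOR R1, R5  → R1 = 244 XOR 29 = 233 (0b11101001)
  SHL R1, 1  → R1 = 233 << 1 = 466
Final: R1 = 466

466


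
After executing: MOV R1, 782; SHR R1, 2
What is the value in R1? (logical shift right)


Register state trace:
  MOV R1, 782  → R1 = 782
  SHR R1, 2  → R1 = 782 >> 2 = 782 // 2^2 = 195
Final: R1 = 195

195


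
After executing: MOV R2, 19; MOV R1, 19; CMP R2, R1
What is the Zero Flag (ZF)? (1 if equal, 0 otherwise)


Register state trace:
  MOV R2, 19  → R2 = 19
  MOV R1, 19  → R1 = 19
  CMP R2, R1  → computes 19 - 19 = 0
  Result is zero, so values are equal
ZF = 1

1


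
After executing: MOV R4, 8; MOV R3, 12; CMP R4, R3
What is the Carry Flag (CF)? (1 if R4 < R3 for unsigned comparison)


Register state trace:
  MOV R4, 8  → R4 = 8
  MOV R3, 12  → R3 = 12
  CMP R4, R3  → unsigned 8 - 12: borrow occurs
  8 < 12, so CF = 1
CF = 1

1


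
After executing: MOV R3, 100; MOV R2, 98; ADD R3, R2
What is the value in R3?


Register state trace:
  MOV R3, 100  → R3 = 100
  MOV R2, 98  → R2 = 98
  ADD R3, R2  → R3 = 100 + 98 = 198
Final: R3 = 198

198


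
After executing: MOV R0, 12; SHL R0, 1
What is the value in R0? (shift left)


Register state trace:
  MOV R0, 12  → R0 = 12
  SHL R0, 1  → R0 = 12 << 1 = 12 * 2^1 = 24
Final: R0 = 24

24


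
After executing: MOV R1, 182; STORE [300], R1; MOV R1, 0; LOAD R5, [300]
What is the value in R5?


Register and memory trace:
  MOV R1, 182  → R1 = 182
  STORE [300], R1  → mem[300] = 182
  MOV R1, 0  → R1 = 0
  LOAD R5, [300]  → R5 = mem[300] = 182
Final: R5 = 182

182


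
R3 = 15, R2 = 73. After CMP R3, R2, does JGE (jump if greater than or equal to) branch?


Trace:
  R3 = 15, R2 = 73
  CMP R3, R2  → compares 15 vs 73
  JGE checks: is 15 greater than or equal to 73?
  15 < 73, so condition is false
Branch taken: No

No


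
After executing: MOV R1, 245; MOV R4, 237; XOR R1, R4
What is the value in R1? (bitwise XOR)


Register state trace:
  MOV R1, 245  → R1 = 245 (0b11110101)
  MOV R4, 237  → R4 = 237 (0b11101101)
  XOR R1, R4  → R1 = 245 XOR 237 = 24 (0b00011000)
Final: R1 = 24

24


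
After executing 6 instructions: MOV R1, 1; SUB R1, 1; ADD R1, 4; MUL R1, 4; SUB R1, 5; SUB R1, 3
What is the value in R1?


Register state trace:
  MOV R1, 1  → R1 = 1
  SUB R1, 1  → R1 = 1 - 1 = 0
  ADD R1, 4  → R1 = 0 + 4 = 4
  MUL R1, 4  → R1 = 4 * 4 = 16
  SUB R1, 5  → R1 = 16 - 5 = 11
  SUB R1, 3  → R1 = 11 - 3 = 8
Final: R1 = 8

8


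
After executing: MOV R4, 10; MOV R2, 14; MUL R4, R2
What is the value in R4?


Register state trace:
  MOV R4, 10  → R4 = 10
  MOV R2, 14  → R2 = 14
  MUL R4, R2  → R4 = 10 * 14 = 140
Final: R4 = 140

140


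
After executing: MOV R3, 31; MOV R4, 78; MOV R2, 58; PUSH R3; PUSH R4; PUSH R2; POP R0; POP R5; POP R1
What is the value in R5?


Stack trace (top is rightmost):
  MOV R3, 31  → R3 = 31
  MOV R4, 78  → R4 = 78
  MOV R2, 58  → R2 = 58
  PUSH R3  → stack: [31]
  PUSH R4  → stack: [31, 78]
  PUSH R2  → stack: [31, 78, 58]
  POP R0  → R0 = 58, stack: [31, 78]
  POP R5  → R5 = 78, stack: [31]
  POP R1  → R1 = 31, stack: []
Final: R5 = 78

78


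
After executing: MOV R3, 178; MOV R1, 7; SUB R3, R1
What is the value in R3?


Register state trace:
  MOV R3, 178  → R3 = 178
  MOV R1, 7  → R1 = 7
  SUB R3, R1  → R3 = 178 - 7 = 171
Final: R3 = 171

171


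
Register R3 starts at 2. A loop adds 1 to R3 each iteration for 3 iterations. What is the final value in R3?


Starting value: R3 = 2
  Iter 1: R3 = 2 + 1 = 3
  Iter 2: R3 = 3 + 1 = 4
  Iter 3: R3 = 4 + 1 = 5
Final: R3 = 5

5


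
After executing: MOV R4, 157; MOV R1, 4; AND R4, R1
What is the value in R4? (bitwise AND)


Register state trace:
  MOV R4, 157  → R4 = 157 (0b10011101)
  MOV R1, 4  → R1 = 4 (0b00000100)
  AND R4, R1  → R4 = 157 AND 4 = 4 (0b00000100)
Final: R4 = 4

4


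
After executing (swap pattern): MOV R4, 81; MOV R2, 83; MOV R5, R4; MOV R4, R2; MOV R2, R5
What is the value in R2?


Register state trace (swap pattern):
  MOV R4, 81  → R4 = 81
  MOV R2, 83  → R2 = 83
  MOV R5, R4  → R5 = 81  (save R4)
  MOV R4, R2  → R4 = 83  (R4 gets R2's value)
  MOV R2, R5  → R2 = 81  (R2 gets saved value)
Final: R2 = 81

81


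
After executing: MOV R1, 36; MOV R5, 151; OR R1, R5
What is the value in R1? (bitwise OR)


Register state trace:
  MOV R1, 36  → R1 = 36 (0b00100100)
  MOV R5, 151  → R5 = 151 (0b10010111)
  OR R1, R5   → R1 = 36 OR 151 = 183 (0b10110111)
Final: R1 = 183

183


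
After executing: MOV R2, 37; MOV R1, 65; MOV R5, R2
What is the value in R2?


Register state trace:
  MOV R2, 37  → R2 = 37
  MOV R1, 65  → R1 = 65
  MOV R5, R2  → R5 = 37
Final: R2 = 37

37


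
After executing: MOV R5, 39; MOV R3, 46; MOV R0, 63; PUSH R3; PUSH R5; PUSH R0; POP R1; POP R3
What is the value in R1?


Stack trace (top is rightmost):
  MOV R5, 39  → R5 = 39
  MOV R3, 46  → R3 = 46
  MOV R0, 63  → R0 = 63
  PUSH R3  → stack: [46]
  PUSH R5  → stack: [46, 39]
  PUSH R0  → stack: [46, 39, 63]
  POP R1  → R1 = 63, stack: [46, 39]
  POP R3  → R3 = 39, stack: [46]
Final: R1 = 63

63


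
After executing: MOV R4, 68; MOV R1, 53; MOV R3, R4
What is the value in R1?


Register state trace:
  MOV R4, 68  → R4 = 68
  MOV R1, 53  → R1 = 53
  MOV R3, R4  → R3 = 68
Final: R1 = 53

53


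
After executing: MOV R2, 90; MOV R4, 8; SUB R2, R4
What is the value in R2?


Register state trace:
  MOV R2, 90  → R2 = 90
  MOV R4, 8  → R4 = 8
  SUB R2, R4  → R2 = 90 - 8 = 82
Final: R2 = 82

82


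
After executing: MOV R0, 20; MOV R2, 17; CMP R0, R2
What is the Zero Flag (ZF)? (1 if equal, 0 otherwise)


Register state trace:
  MOV R0, 20  → R0 = 20
  MOV R2, 17  → R2 = 17
  CMP R0, R2  → computes 20 - 17 = 3
  Result is nonzero, so values are not equal
ZF = 0

0


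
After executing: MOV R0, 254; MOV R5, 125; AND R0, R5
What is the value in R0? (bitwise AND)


Register state trace:
  MOV R0, 254  → R0 = 254 (0b11111110)
  MOV R5, 125  → R5 = 125 (0b01111101)
  AND R0, R5  → R0 = 254 AND 125 = 124 (0b01111100)
Final: R0 = 124

124


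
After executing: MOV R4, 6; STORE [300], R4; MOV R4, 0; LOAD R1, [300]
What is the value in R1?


Register and memory trace:
  MOV R4, 6  → R4 = 6
  STORE [300], R4  → mem[300] = 6
  MOV R4, 0  → R4 = 0
  LOAD R1, [300]  → R1 = mem[300] = 6
Final: R1 = 6

6


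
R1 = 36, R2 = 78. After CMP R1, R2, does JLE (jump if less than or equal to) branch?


Trace:
  R1 = 36, R2 = 78
  CMP R1, R2  → compares 36 vs 78
  JLE checks: is 36 less than or equal to 78?
  36 < 78, so condition is true
Branch taken: Yes

Yes


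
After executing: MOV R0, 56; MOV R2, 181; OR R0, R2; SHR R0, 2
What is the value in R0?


Register state trace:
  MOV R0, 56  → R0 = 56 (0b00111000)
  MOV R2, 181  → R2 = 181 (0b10110101)
  OR R0, R2  → R0 = 56 OR 181 = 189 (0b10111101)
  SHR R0, 2  → R0 = 189 >> 2 = 47
Final: R0 = 47

47


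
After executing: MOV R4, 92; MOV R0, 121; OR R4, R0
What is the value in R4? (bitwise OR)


Register state trace:
  MOV R4, 92  → R4 = 92 (0b01011100)
  MOV R0, 121  → R0 = 121 (0b01111001)
  OR R4, R0   → R4 = 92 OR 121 = 125 (0b01111101)
Final: R4 = 125

125


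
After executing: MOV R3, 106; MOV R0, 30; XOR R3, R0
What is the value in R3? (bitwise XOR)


Register state trace:
  MOV R3, 106  → R3 = 106 (0b01101010)
  MOV R0, 30  → R0 = 30 (0b00011110)
  XOR R3, R0  → R3 = 106 XOR 30 = 116 (0b01110100)
Final: R3 = 116

116


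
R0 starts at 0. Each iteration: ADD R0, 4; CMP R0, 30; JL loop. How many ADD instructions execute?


Loop trace (R0 starts at 0, target 30, step 4):
  ADD #1: R0 = 0 + 4 = 4  → 4 < 30, loop
  ADD #2: R0 = 4 + 4 = 8  → 8 < 30, loop
  ADD #3: R0 = 8 + 4 = 12  → 12 < 30, loop
  ADD #4: R0 = 12 + 4 = 16  → 16 < 30, loop
  ADD #5: R0 = 16 + 4 = 20  → 20 < 30, loop
  ADD #6: R0 = 20 + 4 = 24  → 24 < 30, loop
  ADD #7: R0 = 24 + 4 = 28  → 28 < 30, loop
  ADD #8: R0 = 28 + 4 = 32  → 32 >= 30, exit
Total ADD instructions: 8

8


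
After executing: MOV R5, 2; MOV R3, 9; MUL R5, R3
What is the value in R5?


Register state trace:
  MOV R5, 2  → R5 = 2
  MOV R3, 9  → R3 = 9
  MUL R5, R3  → R5 = 2 * 9 = 18
Final: R5 = 18

18


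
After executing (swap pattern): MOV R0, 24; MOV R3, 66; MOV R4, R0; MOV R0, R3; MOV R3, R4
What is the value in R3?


Register state trace (swap pattern):
  MOV R0, 24  → R0 = 24
  MOV R3, 66  → R3 = 66
  MOV R4, R0  → R4 = 24  (save R0)
  MOV R0, R3  → R0 = 66  (R0 gets R3's value)
  MOV R3, R4  → R3 = 24  (R3 gets saved value)
Final: R3 = 24

24


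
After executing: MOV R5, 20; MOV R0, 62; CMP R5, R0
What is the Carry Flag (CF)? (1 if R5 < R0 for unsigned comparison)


Register state trace:
  MOV R5, 20  → R5 = 20
  MOV R0, 62  → R0 = 62
  CMP R5, R0  → unsigned 20 - 62: borrow occurs
  20 < 62, so CF = 1
CF = 1

1


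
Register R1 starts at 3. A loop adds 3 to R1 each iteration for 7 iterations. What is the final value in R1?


Starting value: R1 = 3
  Iter 1: R1 = 3 + 3 = 6
  Iter 2: R1 = 6 + 3 = 9
  Iter 3: R1 = 9 + 3 = 12
  Iter 4: R1 = 12 + 3 = 15
  Iter 5: R1 = 15 + 3 = 18
  Iter 6: R1 = 18 + 3 = 21
  Iter 7: R1 = 21 + 3 = 24
Final: R1 = 24

24


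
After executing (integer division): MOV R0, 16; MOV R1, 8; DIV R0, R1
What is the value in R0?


Register state trace:
  MOV R0, 16  → R0 = 16
  MOV R1, 8  → R1 = 8
  DIV R0, R1  → R0 = 16 // 8 = 2
Final: R0 = 2

2


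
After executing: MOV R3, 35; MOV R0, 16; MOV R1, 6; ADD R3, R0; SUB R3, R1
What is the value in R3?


Register state trace:
  MOV R3, 35  → R3 = 35
  MOV R0, 16  → R0 = 16
  MOV R1, 6  → R1 = 6
  ADD R3, R0  → R3 = 35 + 16 = 51
  SUB R3, R1  → R3 = 51 - 6 = 45
Final: R3 = 45

45


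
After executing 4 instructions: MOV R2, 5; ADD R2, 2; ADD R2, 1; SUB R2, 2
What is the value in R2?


Register state trace:
  MOV R2, 5  → R2 = 5
  ADD R2, 2  → R2 = 5 + 2 = 7
  ADD R2, 1  → R2 = 7 + 1 = 8
  SUB R2, 2  → R2 = 8 - 2 = 6
Final: R2 = 6

6


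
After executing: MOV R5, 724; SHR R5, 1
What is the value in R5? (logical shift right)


Register state trace:
  MOV R5, 724  → R5 = 724
  SHR R5, 1  → R5 = 724 >> 1 = 724 // 2^1 = 362
Final: R5 = 362

362


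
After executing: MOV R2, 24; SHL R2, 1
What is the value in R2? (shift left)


Register state trace:
  MOV R2, 24  → R2 = 24
  SHL R2, 1  → R2 = 24 << 1 = 24 * 2^1 = 48
Final: R2 = 48

48


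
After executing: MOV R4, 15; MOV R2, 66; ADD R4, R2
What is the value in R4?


Register state trace:
  MOV R4, 15  → R4 = 15
  MOV R2, 66  → R2 = 66
  ADD R4, R2  → R4 = 15 + 66 = 81
Final: R4 = 81

81


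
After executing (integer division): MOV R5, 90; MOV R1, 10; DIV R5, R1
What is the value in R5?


Register state trace:
  MOV R5, 90  → R5 = 90
  MOV R1, 10  → R1 = 10
  DIV R5, R1  → R5 = 90 // 10 = 9
Final: R5 = 9

9


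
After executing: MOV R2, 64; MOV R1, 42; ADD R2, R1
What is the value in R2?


Register state trace:
  MOV R2, 64  → R2 = 64
  MOV R1, 42  → R1 = 42
  ADD R2, R1  → R2 = 64 + 42 = 106
Final: R2 = 106

106


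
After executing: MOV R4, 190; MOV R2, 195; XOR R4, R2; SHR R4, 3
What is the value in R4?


Register state trace:
  MOV R4, 190  → R4 = 190 (0b10111110)
  MOV R2, 195  → R2 = 195 (0b11000011)
  XOR R4, R2  → R4 = 190 XOR 195 = 125 (0b01111101)
  SHR R4, 3  → R4 = 125 >> 3 = 15
Final: R4 = 15

15


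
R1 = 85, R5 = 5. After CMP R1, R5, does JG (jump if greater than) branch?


Trace:
  R1 = 85, R5 = 5
  CMP R1, R5  → compares 85 vs 5
  JG checks: is 85 greater than 5?
  85 > 5, so condition is true
Branch taken: Yes

Yes


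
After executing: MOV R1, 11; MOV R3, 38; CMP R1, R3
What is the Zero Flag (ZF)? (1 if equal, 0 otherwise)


Register state trace:
  MOV R1, 11  → R1 = 11
  MOV R3, 38  → R3 = 38
  CMP R1, R3  → computes 11 - 38 = -27
  Result is nonzero, so values are not equal
ZF = 0

0


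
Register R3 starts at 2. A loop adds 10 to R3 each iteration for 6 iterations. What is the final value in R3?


Starting value: R3 = 2
  Iter 1: R3 = 2 + 10 = 12
  Iter 2: R3 = 12 + 10 = 22
  Iter 3: R3 = 22 + 10 = 32
  Iter 4: R3 = 32 + 10 = 42
  Iter 5: R3 = 42 + 10 = 52
  Iter 6: R3 = 52 + 10 = 62
Final: R3 = 62

62


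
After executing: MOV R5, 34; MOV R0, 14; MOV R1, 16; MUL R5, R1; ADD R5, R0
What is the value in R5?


Register state trace:
  MOV R5, 34  → R5 = 34
  MOV R0, 14  → R0 = 14
  MOV R1, 16  → R1 = 16
  MUL R5, R1  → R5 = 34 * 16 = 544
  ADD R5, R0  → R5 = 544 + 14 = 558
Final: R5 = 558

558


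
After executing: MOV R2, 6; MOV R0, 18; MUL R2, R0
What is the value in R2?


Register state trace:
  MOV R2, 6  → R2 = 6
  MOV R0, 18  → R0 = 18
  MUL R2, R0  → R2 = 6 * 18 = 108
Final: R2 = 108

108


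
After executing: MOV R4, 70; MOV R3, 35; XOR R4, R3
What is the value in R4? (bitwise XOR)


Register state trace:
  MOV R4, 70  → R4 = 70 (0b01000110)
  MOV R3, 35  → R3 = 35 (0b00100011)
  XOR R4, R3  → R4 = 70 XOR 35 = 101 (0b01100101)
Final: R4 = 101

101


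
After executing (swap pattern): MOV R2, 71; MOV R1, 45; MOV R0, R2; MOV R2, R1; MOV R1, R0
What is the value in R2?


Register state trace (swap pattern):
  MOV R2, 71  → R2 = 71
  MOV R1, 45  → R1 = 45
  MOV R0, R2  → R0 = 71  (save R2)
  MOV R2, R1  → R2 = 45  (R2 gets R1's value)
  MOV R1, R0  → R1 = 71  (R1 gets saved value)
Final: R2 = 45

45


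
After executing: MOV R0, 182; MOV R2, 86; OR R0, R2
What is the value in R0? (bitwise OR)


Register state trace:
  MOV R0, 182  → R0 = 182 (0b10110110)
  MOV R2, 86  → R2 = 86 (0b01010110)
  OR R0, R2   → R0 = 182 OR 86 = 246 (0b11110110)
Final: R0 = 246

246


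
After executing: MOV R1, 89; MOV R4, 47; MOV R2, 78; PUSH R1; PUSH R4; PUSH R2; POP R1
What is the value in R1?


Stack trace (top is rightmost):
  MOV R1, 89  → R1 = 89
  MOV R4, 47  → R4 = 47
  MOV R2, 78  → R2 = 78
  PUSH R1  → stack: [89]
  PUSH R4  → stack: [89, 47]
  PUSH R2  → stack: [89, 47, 78]
  POP R1  → R1 = 78, stack: [89, 47]
Final: R1 = 78

78


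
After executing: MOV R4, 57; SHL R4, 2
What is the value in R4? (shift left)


Register state trace:
  MOV R4, 57  → R4 = 57
  SHL R4, 2  → R4 = 57 << 2 = 57 * 2^2 = 228
Final: R4 = 228

228


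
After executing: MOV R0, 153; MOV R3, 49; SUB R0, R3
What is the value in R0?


Register state trace:
  MOV R0, 153  → R0 = 153
  MOV R3, 49  → R3 = 49
  SUB R0, R3  → R0 = 153 - 49 = 104
Final: R0 = 104

104


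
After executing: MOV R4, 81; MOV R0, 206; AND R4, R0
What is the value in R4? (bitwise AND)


Register state trace:
  MOV R4, 81  → R4 = 81 (0b01010001)
  MOV R0, 206  → R0 = 206 (0b11001110)
  AND R4, R0  → R4 = 81 AND 206 = 64 (0b01000000)
Final: R4 = 64

64


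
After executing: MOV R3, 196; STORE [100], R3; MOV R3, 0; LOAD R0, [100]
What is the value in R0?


Register and memory trace:
  MOV R3, 196  → R3 = 196
  STORE [100], R3  → mem[100] = 196
  MOV R3, 0  → R3 = 0
  LOAD R0, [100]  → R0 = mem[100] = 196
Final: R0 = 196

196


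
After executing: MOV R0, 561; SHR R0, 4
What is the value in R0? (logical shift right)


Register state trace:
  MOV R0, 561  → R0 = 561
  SHR R0, 4  → R0 = 561 >> 4 = 561 // 2^4 = 35
Final: R0 = 35

35


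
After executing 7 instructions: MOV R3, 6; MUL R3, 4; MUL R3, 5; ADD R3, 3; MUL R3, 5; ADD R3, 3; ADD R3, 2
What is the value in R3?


Register state trace:
  MOV R3, 6  → R3 = 6
  MUL R3, 4  → R3 = 6 * 4 = 24
  MUL R3, 5  → R3 = 24 * 5 = 120
  ADD R3, 3  → R3 = 120 + 3 = 123
  MUL R3, 5  → R3 = 123 * 5 = 615
  ADD R3, 3  → R3 = 615 + 3 = 618
  ADD R3, 2  → R3 = 618 + 2 = 620
Final: R3 = 620

620


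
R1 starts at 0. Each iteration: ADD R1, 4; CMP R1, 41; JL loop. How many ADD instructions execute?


Loop trace (R1 starts at 0, target 41, step 4):
  ADD #1: R1 = 0 + 4 = 4  → 4 < 41, loop
  ADD #2: R1 = 4 + 4 = 8  → 8 < 41, loop
  ADD #3: R1 = 8 + 4 = 12  → 12 < 41, loop
  ADD #4: R1 = 12 + 4 = 16  → 16 < 41, loop
  ADD #5: R1 = 16 + 4 = 20  → 20 < 41, loop
  ADD #6: R1 = 20 + 4 = 24  → 24 < 41, loop
  ADD #7: R1 = 24 + 4 = 28  → 28 < 41, loop
  ADD #8: R1 = 28 + 4 = 32  → 32 < 41, loop
  ADD #9: R1 = 32 + 4 = 36  → 36 < 41, loop
  ADD #10: R1 = 36 + 4 = 40  → 40 < 41, loop
  ADD #11: R1 = 40 + 4 = 44  → 44 >= 41, exit
Total ADD instructions: 11

11


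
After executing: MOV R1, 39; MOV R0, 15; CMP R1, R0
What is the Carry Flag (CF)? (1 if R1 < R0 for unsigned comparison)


Register state trace:
  MOV R1, 39  → R1 = 39
  MOV R0, 15  → R0 = 15
  CMP R1, R0  → unsigned 39 - 15: no borrow
  39 >= 15, so CF = 0
CF = 0

0


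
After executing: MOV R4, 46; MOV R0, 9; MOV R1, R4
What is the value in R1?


Register state trace:
  MOV R4, 46  → R4 = 46
  MOV R0, 9  → R0 = 9
  MOV R1, R4  → R1 = 46
Final: R1 = 46

46


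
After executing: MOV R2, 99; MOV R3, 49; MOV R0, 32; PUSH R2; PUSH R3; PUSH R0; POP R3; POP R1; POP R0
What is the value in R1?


Stack trace (top is rightmost):
  MOV R2, 99  → R2 = 99
  MOV R3, 49  → R3 = 49
  MOV R0, 32  → R0 = 32
  PUSH R2  → stack: [99]
  PUSH R3  → stack: [99, 49]
  PUSH R0  → stack: [99, 49, 32]
  POP R3  → R3 = 32, stack: [99, 49]
  POP R1  → R1 = 49, stack: [99]
  POP R0  → R0 = 99, stack: []
Final: R1 = 49

49


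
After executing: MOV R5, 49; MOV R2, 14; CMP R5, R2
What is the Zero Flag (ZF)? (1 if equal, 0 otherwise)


Register state trace:
  MOV R5, 49  → R5 = 49
  MOV R2, 14  → R2 = 14
  CMP R5, R2  → computes 49 - 14 = 35
  Result is nonzero, so values are not equal
ZF = 0

0


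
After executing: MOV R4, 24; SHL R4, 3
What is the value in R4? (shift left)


Register state trace:
  MOV R4, 24  → R4 = 24
  SHL R4, 3  → R4 = 24 << 3 = 24 * 2^3 = 192
Final: R4 = 192

192


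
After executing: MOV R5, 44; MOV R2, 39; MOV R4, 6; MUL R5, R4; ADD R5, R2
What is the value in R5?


Register state trace:
  MOV R5, 44  → R5 = 44
  MOV R2, 39  → R2 = 39
  MOV R4, 6  → R4 = 6
  MUL R5, R4  → R5 = 44 * 6 = 264
  ADD R5, R2  → R5 = 264 + 39 = 303
Final: R5 = 303

303


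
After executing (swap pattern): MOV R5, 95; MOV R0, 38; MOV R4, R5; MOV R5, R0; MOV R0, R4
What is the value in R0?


Register state trace (swap pattern):
  MOV R5, 95  → R5 = 95
  MOV R0, 38  → R0 = 38
  MOV R4, R5  → R4 = 95  (save R5)
  MOV R5, R0  → R5 = 38  (R5 gets R0's value)
  MOV R0, R4  → R0 = 95  (R0 gets saved value)
Final: R0 = 95

95


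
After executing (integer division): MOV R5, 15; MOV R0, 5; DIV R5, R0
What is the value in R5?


Register state trace:
  MOV R5, 15  → R5 = 15
  MOV R0, 5  → R0 = 5
  DIV R5, R0  → R5 = 15 // 5 = 3
Final: R5 = 3

3


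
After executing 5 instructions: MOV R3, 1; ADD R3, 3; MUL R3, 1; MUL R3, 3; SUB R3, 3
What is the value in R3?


Register state trace:
  MOV R3, 1  → R3 = 1
  ADD R3, 3  → R3 = 1 + 3 = 4
  MUL R3, 1  → R3 = 4 * 1 = 4
  MUL R3, 3  → R3 = 4 * 3 = 12
  SUB R3, 3  → R3 = 12 - 3 = 9
Final: R3 = 9

9


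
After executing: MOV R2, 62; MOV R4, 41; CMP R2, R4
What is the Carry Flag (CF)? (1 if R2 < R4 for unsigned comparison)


Register state trace:
  MOV R2, 62  → R2 = 62
  MOV R4, 41  → R4 = 41
  CMP R2, R4  → unsigned 62 - 41: no borrow
  62 >= 41, so CF = 0
CF = 0

0


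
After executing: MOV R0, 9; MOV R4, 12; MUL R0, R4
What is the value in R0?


Register state trace:
  MOV R0, 9  → R0 = 9
  MOV R4, 12  → R4 = 12
  MUL R0, R4  → R0 = 9 * 12 = 108
Final: R0 = 108

108


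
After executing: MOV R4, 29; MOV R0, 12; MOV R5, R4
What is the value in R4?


Register state trace:
  MOV R4, 29  → R4 = 29
  MOV R0, 12  → R0 = 12
  MOV R5, R4  → R5 = 29
Final: R4 = 29

29


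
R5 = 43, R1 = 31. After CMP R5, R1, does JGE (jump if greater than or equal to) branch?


Trace:
  R5 = 43, R1 = 31
  CMP R5, R1  → compares 43 vs 31
  JGE checks: is 43 greater than or equal to 31?
  43 > 31, so condition is true
Branch taken: Yes

Yes


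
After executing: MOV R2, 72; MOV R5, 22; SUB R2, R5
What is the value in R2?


Register state trace:
  MOV R2, 72  → R2 = 72
  MOV R5, 22  → R5 = 22
  SUB R2, R5  → R2 = 72 - 22 = 50
Final: R2 = 50

50


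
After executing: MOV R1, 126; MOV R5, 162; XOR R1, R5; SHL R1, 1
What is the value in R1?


Register state trace:
  MOV R1, 126  → R1 = 126 (0b01111110)
  MOV R5, 162  → R5 = 162 (0b10100010)
  XOR R1, R5  → R1 = 126 XOR 162 = 220 (0b11011100)
  SHL R1, 1  → R1 = 220 << 1 = 440
Final: R1 = 440

440


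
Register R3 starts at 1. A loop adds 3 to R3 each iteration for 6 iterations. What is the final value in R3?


Starting value: R3 = 1
  Iter 1: R3 = 1 + 3 = 4
  Iter 2: R3 = 4 + 3 = 7
  Iter 3: R3 = 7 + 3 = 10
  Iter 4: R3 = 10 + 3 = 13
  Iter 5: R3 = 13 + 3 = 16
  Iter 6: R3 = 16 + 3 = 19
Final: R3 = 19

19


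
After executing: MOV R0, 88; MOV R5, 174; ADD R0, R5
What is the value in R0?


Register state trace:
  MOV R0, 88  → R0 = 88
  MOV R5, 174  → R5 = 174
  ADD R0, R5  → R0 = 88 + 174 = 262
Final: R0 = 262

262


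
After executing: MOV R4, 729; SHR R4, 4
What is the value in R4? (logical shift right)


Register state trace:
  MOV R4, 729  → R4 = 729
  SHR R4, 4  → R4 = 729 >> 4 = 729 // 2^4 = 45
Final: R4 = 45

45


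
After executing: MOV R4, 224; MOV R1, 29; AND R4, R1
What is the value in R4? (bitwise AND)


Register state trace:
  MOV R4, 224  → R4 = 224 (0b11100000)
  MOV R1, 29  → R1 = 29 (0b00011101)
  AND R4, R1  → R4 = 224 AND 29 = 0 (0b00000000)
Final: R4 = 0

0


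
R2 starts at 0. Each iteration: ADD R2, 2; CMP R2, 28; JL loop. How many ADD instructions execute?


Loop trace (R2 starts at 0, target 28, step 2):
  ADD #1: R2 = 0 + 2 = 2  → 2 < 28, loop
  ADD #2: R2 = 2 + 2 = 4  → 4 < 28, loop
  ADD #3: R2 = 4 + 2 = 6  → 6 < 28, loop
  ADD #4: R2 = 6 + 2 = 8  → 8 < 28, loop
  ADD #5: R2 = 8 + 2 = 10  → 10 < 28, loop
  ADD #6: R2 = 10 + 2 = 12  → 12 < 28, loop
  ADD #7: R2 = 12 + 2 = 14  → 14 < 28, loop
  ADD #8: R2 = 14 + 2 = 16  → 16 < 28, loop
  ADD #9: R2 = 16 + 2 = 18  → 18 < 28, loop
  ADD #10: R2 = 18 + 2 = 20  → 20 < 28, loop
  ADD #11: R2 = 20 + 2 = 22  → 22 < 28, loop
  ADD #12: R2 = 22 + 2 = 24  → 24 < 28, loop
  ADD #13: R2 = 24 + 2 = 26  → 26 < 28, loop
  ADD #14: R2 = 26 + 2 = 28  → 28 >= 28, exit
Total ADD instructions: 14

14


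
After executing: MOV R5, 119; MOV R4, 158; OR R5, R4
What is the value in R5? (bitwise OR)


Register state trace:
  MOV R5, 119  → R5 = 119 (0b01110111)
  MOV R4, 158  → R4 = 158 (0b10011110)
  OR R5, R4   → R5 = 119 OR 158 = 255 (0b11111111)
Final: R5 = 255

255


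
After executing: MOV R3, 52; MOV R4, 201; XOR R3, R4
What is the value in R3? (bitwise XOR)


Register state trace:
  MOV R3, 52  → R3 = 52 (0b00110100)
  MOV R4, 201  → R4 = 201 (0b11001001)
  XOR R3, R4  → R3 = 52 XOR 201 = 253 (0b11111101)
Final: R3 = 253

253


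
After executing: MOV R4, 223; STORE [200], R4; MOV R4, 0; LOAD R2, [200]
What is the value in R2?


Register and memory trace:
  MOV R4, 223  → R4 = 223
  STORE [200], R4  → mem[200] = 223
  MOV R4, 0  → R4 = 0
  LOAD R2, [200]  → R2 = mem[200] = 223
Final: R2 = 223

223


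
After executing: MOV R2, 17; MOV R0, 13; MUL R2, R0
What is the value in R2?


Register state trace:
  MOV R2, 17  → R2 = 17
  MOV R0, 13  → R0 = 13
  MUL R2, R0  → R2 = 17 * 13 = 221
Final: R2 = 221

221


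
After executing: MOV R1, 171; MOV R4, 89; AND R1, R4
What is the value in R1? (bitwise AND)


Register state trace:
  MOV R1, 171  → R1 = 171 (0b10101011)
  MOV R4, 89  → R4 = 89 (0b01011001)
  AND R1, R4  → R1 = 171 AND 89 = 9 (0b00001001)
Final: R1 = 9

9


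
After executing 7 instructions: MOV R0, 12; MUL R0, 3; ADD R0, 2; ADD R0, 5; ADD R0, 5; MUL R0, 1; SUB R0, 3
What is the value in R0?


Register state trace:
  MOV R0, 12  → R0 = 12
  MUL R0, 3  → R0 = 12 * 3 = 36
  ADD R0, 2  → R0 = 36 + 2 = 38
  ADD R0, 5  → R0 = 38 + 5 = 43
  ADD R0, 5  → R0 = 43 + 5 = 48
  MUL R0, 1  → R0 = 48 * 1 = 48
  SUB R0, 3  → R0 = 48 - 3 = 45
Final: R0 = 45

45


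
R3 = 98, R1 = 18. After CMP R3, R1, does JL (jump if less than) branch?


Trace:
  R3 = 98, R1 = 18
  CMP R3, R1  → compares 98 vs 18
  JL checks: is 98 less than 18?
  98 > 18, so condition is false
Branch taken: No

No


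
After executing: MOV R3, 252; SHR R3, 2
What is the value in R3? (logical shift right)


Register state trace:
  MOV R3, 252  → R3 = 252
  SHR R3, 2  → R3 = 252 >> 2 = 252 // 2^2 = 63
Final: R3 = 63

63


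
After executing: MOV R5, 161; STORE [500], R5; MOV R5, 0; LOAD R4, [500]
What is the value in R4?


Register and memory trace:
  MOV R5, 161  → R5 = 161
  STORE [500], R5  → mem[500] = 161
  MOV R5, 0  → R5 = 0
  LOAD R4, [500]  → R4 = mem[500] = 161
Final: R4 = 161

161


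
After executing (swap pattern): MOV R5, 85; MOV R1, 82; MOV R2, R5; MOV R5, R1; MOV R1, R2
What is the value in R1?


Register state trace (swap pattern):
  MOV R5, 85  → R5 = 85
  MOV R1, 82  → R1 = 82
  MOV R2, R5  → R2 = 85  (save R5)
  MOV R5, R1  → R5 = 82  (R5 gets R1's value)
  MOV R1, R2  → R1 = 85  (R1 gets saved value)
Final: R1 = 85

85


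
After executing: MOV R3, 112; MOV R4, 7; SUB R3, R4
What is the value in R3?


Register state trace:
  MOV R3, 112  → R3 = 112
  MOV R4, 7  → R4 = 7
  SUB R3, R4  → R3 = 112 - 7 = 105
Final: R3 = 105

105


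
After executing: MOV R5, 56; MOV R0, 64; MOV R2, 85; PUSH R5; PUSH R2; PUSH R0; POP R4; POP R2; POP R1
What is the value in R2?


Stack trace (top is rightmost):
  MOV R5, 56  → R5 = 56
  MOV R0, 64  → R0 = 64
  MOV R2, 85  → R2 = 85
  PUSH R5  → stack: [56]
  PUSH R2  → stack: [56, 85]
  PUSH R0  → stack: [56, 85, 64]
  POP R4  → R4 = 64, stack: [56, 85]
  POP R2  → R2 = 85, stack: [56]
  POP R1  → R1 = 56, stack: []
Final: R2 = 85

85


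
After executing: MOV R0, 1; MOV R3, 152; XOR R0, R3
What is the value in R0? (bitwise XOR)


Register state trace:
  MOV R0, 1  → R0 = 1 (0b00000001)
  MOV R3, 152  → R3 = 152 (0b10011000)
  XOR R0, R3  → R0 = 1 XOR 152 = 153 (0b10011001)
Final: R0 = 153

153


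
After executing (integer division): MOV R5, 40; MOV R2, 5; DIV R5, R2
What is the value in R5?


Register state trace:
  MOV R5, 40  → R5 = 40
  MOV R2, 5  → R2 = 5
  DIV R5, R2  → R5 = 40 // 5 = 8
Final: R5 = 8

8


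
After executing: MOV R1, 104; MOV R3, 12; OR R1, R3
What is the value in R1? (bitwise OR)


Register state trace:
  MOV R1, 104  → R1 = 104 (0b01101000)
  MOV R3, 12  → R3 = 12 (0b00001100)
  OR R1, R3   → R1 = 104 OR 12 = 108 (0b01101100)
Final: R1 = 108

108


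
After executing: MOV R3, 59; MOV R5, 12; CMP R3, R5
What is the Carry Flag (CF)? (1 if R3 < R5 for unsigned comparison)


Register state trace:
  MOV R3, 59  → R3 = 59
  MOV R5, 12  → R5 = 12
  CMP R3, R5  → unsigned 59 - 12: no borrow
  59 >= 12, so CF = 0
CF = 0

0


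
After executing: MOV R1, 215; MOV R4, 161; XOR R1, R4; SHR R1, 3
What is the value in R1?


Register state trace:
  MOV R1, 215  → R1 = 215 (0b11010111)
  MOV R4, 161  → R4 = 161 (0b10100001)
  XOR R1, R4  → R1 = 215 XOR 161 = 118 (0b01110110)
  SHR R1, 3  → R1 = 118 >> 3 = 14
Final: R1 = 14

14


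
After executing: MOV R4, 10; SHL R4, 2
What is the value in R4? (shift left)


Register state trace:
  MOV R4, 10  → R4 = 10
  SHL R4, 2  → R4 = 10 << 2 = 10 * 2^2 = 40
Final: R4 = 40

40


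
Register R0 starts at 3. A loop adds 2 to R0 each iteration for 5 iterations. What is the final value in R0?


Starting value: R0 = 3
  Iter 1: R0 = 3 + 2 = 5
  Iter 2: R0 = 5 + 2 = 7
  Iter 3: R0 = 7 + 2 = 9
  Iter 4: R0 = 9 + 2 = 11
  Iter 5: R0 = 11 + 2 = 13
Final: R0 = 13

13


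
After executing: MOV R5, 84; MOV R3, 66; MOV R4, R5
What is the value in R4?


Register state trace:
  MOV R5, 84  → R5 = 84
  MOV R3, 66  → R3 = 66
  MOV R4, R5  → R4 = 84
Final: R4 = 84

84


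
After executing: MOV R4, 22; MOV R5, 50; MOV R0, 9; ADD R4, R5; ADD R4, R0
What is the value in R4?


Register state trace:
  MOV R4, 22  → R4 = 22
  MOV R5, 50  → R5 = 50
  MOV R0, 9  → R0 = 9
  ADD R4, R5  → R4 = 22 + 50 = 72
  ADD R4, R0  → R4 = 72 + 9 = 81
Final: R4 = 81

81


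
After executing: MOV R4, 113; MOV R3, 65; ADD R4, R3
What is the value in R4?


Register state trace:
  MOV R4, 113  → R4 = 113
  MOV R3, 65  → R3 = 65
  ADD R4, R3  → R4 = 113 + 65 = 178
Final: R4 = 178

178


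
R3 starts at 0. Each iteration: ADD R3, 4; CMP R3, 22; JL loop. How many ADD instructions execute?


Loop trace (R3 starts at 0, target 22, step 4):
  ADD #1: R3 = 0 + 4 = 4  → 4 < 22, loop
  ADD #2: R3 = 4 + 4 = 8  → 8 < 22, loop
  ADD #3: R3 = 8 + 4 = 12  → 12 < 22, loop
  ADD #4: R3 = 12 + 4 = 16  → 16 < 22, loop
  ADD #5: R3 = 16 + 4 = 20  → 20 < 22, loop
  ADD #6: R3 = 20 + 4 = 24  → 24 >= 22, exit
Total ADD instructions: 6

6


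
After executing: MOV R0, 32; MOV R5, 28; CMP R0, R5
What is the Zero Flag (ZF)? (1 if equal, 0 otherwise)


Register state trace:
  MOV R0, 32  → R0 = 32
  MOV R5, 28  → R5 = 28
  CMP R0, R5  → computes 32 - 28 = 4
  Result is nonzero, so values are not equal
ZF = 0

0


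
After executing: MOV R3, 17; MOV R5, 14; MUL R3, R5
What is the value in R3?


Register state trace:
  MOV R3, 17  → R3 = 17
  MOV R5, 14  → R5 = 14
  MUL R3, R5  → R3 = 17 * 14 = 238
Final: R3 = 238

238


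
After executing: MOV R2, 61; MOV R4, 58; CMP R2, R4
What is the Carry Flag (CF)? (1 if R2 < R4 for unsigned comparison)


Register state trace:
  MOV R2, 61  → R2 = 61
  MOV R4, 58  → R4 = 58
  CMP R2, R4  → unsigned 61 - 58: no borrow
  61 >= 58, so CF = 0
CF = 0

0


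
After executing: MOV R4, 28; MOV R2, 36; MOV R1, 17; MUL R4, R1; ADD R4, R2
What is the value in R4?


Register state trace:
  MOV R4, 28  → R4 = 28
  MOV R2, 36  → R2 = 36
  MOV R1, 17  → R1 = 17
  MUL R4, R1  → R4 = 28 * 17 = 476
  ADD R4, R2  → R4 = 476 + 36 = 512
Final: R4 = 512

512
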